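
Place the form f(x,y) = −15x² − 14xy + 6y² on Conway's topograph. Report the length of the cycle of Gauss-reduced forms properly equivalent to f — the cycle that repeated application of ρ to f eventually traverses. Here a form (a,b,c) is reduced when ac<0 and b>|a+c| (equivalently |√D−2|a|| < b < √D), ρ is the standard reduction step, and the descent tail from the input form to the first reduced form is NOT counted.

D = 556, ⌊√D⌋ = 23
descent: ρ → (6,14,-15)  [lands on river]
river: ρ → (-15,16,5)
river: ρ → (5,14,-18)
river: ρ → (-18,22,1)
river: ρ → (1,22,-18)
river: ρ → (-18,14,5)
river: ρ → (5,16,-15)
river: ρ → (-15,14,6)
river: ρ → (6,22,-3)
river: ρ → (-3,20,13)
river: ρ → (13,6,-10)
river: ρ → (-10,14,9)
river: ρ → (9,22,-2)
river: ρ → (-2,22,9)
river: ρ → (9,14,-10)
river: ρ → (-10,6,13)
river: ρ → (13,20,-3)
river: ρ → (-3,22,6)
ρ-cycle length = 18 (tail of 1 descent step not counted)

18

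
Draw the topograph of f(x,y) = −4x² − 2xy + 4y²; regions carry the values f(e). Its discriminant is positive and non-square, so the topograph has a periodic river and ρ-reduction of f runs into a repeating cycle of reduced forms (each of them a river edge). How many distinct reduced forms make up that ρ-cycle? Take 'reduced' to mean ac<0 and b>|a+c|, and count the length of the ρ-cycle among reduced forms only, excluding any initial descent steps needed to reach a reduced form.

D = 68, ⌊√D⌋ = 8
descent: ρ → (4,2,-4)  [lands on river]
river: ρ → (-4,6,2)
river: ρ → (2,6,-4)
river: ρ → (-4,2,4)
river: ρ → (4,6,-2)
river: ρ → (-2,6,4)
ρ-cycle length = 6 (tail of 1 descent step not counted)

6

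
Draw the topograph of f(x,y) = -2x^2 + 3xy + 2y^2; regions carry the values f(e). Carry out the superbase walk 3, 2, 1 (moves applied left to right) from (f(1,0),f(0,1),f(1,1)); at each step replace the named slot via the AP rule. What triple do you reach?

start (-2,2,3) = (f(1,0),f(0,1),f(1,1))
replace slot 3: 2·((-2)+2) − 3 = -3 → (-2,2,-3)
replace slot 2: 2·((-2)+(-3)) − 2 = -12 → (-2,-12,-3)
replace slot 1: 2·((-12)+(-3)) − (-2) = -28 → (-28,-12,-3)

-28,-12,-3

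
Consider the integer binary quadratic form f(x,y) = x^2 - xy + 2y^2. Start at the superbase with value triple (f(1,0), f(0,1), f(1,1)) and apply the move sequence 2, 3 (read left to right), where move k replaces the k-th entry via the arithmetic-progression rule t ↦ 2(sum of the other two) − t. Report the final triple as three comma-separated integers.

start (1,2,2) = (f(1,0),f(0,1),f(1,1))
replace slot 2: 2·(1+2) − 2 = 4 → (1,4,2)
replace slot 3: 2·(1+4) − 2 = 8 → (1,4,8)

1,4,8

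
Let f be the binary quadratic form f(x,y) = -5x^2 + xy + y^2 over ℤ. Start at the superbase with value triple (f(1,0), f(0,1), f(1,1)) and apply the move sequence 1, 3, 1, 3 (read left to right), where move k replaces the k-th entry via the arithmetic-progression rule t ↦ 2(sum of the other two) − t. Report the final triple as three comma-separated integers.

start (-5,1,-3) = (f(1,0),f(0,1),f(1,1))
replace slot 1: 2·(1+(-3)) − (-5) = 1 → (1,1,-3)
replace slot 3: 2·(1+1) − (-3) = 7 → (1,1,7)
replace slot 1: 2·(1+7) − 1 = 15 → (15,1,7)
replace slot 3: 2·(15+1) − 7 = 25 → (15,1,25)

15,1,25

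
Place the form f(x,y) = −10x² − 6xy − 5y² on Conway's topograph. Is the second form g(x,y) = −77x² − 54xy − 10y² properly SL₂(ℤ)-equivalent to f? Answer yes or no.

D₁ = -164, D₂ = -164
f is negative-definite; reduce −f:
−f: flip: (10,6,5)→(5,-6,10)
−f: translate: b→4 (≡-6 mod 10), so (5,-6,10)→(5,4,9)
−f: reduced (well bottom): (5,4,9) with a≤c, −a<b≤a
flip sign back: reduced form of f is (-5,-4,-9)
g is negative-definite; reduce −g:
−g: flip: (77,54,10)→(10,-54,77)
−g: translate: b→6 (≡-54 mod 20), so (10,-54,77)→(10,6,5)
−g: flip: (10,6,5)→(5,-6,10)
−g: translate: b→4 (≡-6 mod 10), so (5,-6,10)→(5,4,9)
−g: reduced (well bottom): (5,4,9) with a≤c, −a<b≤a
flip sign back: reduced form of g is (-5,-4,-9)
reduced forms (-5, -4, -9) vs (-5, -4, -9) ⇒ equivalent

yes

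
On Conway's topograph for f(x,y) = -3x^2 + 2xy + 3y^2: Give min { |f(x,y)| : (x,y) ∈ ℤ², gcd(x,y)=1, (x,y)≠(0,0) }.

river: ρ → (3,4,-2)
river: ρ → (-2,4,3)
river: ρ → (3,2,-3)
river: ρ → (-3,4,2)
river: ρ → (2,4,-3)
river: ρ → (-3,2,3)
closes: descent 0, river 6
min |a| on river = 2

2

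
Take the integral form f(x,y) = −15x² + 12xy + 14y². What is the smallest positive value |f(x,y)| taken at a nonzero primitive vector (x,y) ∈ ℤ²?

river: ρ → (14,16,-13)
river: ρ → (-13,10,17)
river: ρ → (17,24,-6)
river: ρ → (-6,24,17)
river: ρ → (17,10,-13)
river: ρ → (-13,16,14)
river: ρ → (14,12,-15)
river: ρ → (-15,18,11)
river: ρ → (11,26,-7)
river: ρ → (-7,30,3)
river: ρ → (3,30,-7)
river: ρ → (-7,26,11)
river: ρ → (11,18,-15)
river: ρ → (-15,12,14)
closes: descent 0, river 14
min |a| on river = 3

3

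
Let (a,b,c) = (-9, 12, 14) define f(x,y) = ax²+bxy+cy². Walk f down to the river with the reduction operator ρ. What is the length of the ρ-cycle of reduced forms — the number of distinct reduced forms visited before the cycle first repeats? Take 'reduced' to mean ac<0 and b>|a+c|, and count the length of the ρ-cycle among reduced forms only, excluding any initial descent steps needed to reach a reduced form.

D = 648, ⌊√D⌋ = 25
river: ρ → (14,16,-7)
river: ρ → (-7,12,18)
river: ρ → (18,24,-1)
river: ρ → (-1,24,18)
river: ρ → (18,12,-7)
river: ρ → (-7,16,14)
river: ρ → (14,12,-9)
river: ρ → (-9,24,2)
river: ρ → (2,24,-9)
river: ρ → (-9,12,14)
ρ-cycle length = 10 (tail of 0 descent steps not counted)

10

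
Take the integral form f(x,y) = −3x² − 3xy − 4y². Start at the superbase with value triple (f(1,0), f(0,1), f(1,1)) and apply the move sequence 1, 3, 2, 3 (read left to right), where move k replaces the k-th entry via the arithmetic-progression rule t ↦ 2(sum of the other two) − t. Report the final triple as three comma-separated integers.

start (-3,-4,-10) = (f(1,0),f(0,1),f(1,1))
replace slot 1: 2·((-4)+(-10)) − (-3) = -25 → (-25,-4,-10)
replace slot 3: 2·((-25)+(-4)) − (-10) = -48 → (-25,-4,-48)
replace slot 2: 2·((-25)+(-48)) − (-4) = -142 → (-25,-142,-48)
replace slot 3: 2·((-25)+(-142)) − (-48) = -286 → (-25,-142,-286)

-25,-142,-286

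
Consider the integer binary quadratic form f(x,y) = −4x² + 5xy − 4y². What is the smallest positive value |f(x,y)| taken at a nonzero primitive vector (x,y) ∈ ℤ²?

translate: b→3 (≡-5 mod 8), so (4,-5,4)→(4,3,3)
flip: (4,3,3)→(3,-3,4)
translate: b→3 (≡-3 mod 6), so (3,-3,4)→(3,3,4)
reduced (well bottom): (3,3,4) with a≤c, −a<b≤a
well minimum |f| = |-3| = 3 (negative-definite)

3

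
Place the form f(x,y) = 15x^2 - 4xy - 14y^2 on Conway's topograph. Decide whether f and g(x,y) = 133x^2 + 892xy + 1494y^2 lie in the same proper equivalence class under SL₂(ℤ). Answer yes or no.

D₁ = 856, D₂ = 856
river cycle of f (length 26): (-14, 4, 15), (15, 26, -3), (-3, 28, 6), (6, 20, -19), (-19, 18, 7), (7, 24, -10), (-10, 16, 15), (15, 14, -11), (-11, 8, 18), (18, 28, -1), … (16 more)
river cycle of g (length 26): (15, 26, -3), (-3, 28, 6), (6, 20, -19), (-19, 18, 7), (7, 24, -10), (-10, 16, 15), (15, 14, -11), (-11, 8, 18), (18, 28, -1), (-1, 28, 18), … (16 more)
cycles coincide ⇒ equivalent

yes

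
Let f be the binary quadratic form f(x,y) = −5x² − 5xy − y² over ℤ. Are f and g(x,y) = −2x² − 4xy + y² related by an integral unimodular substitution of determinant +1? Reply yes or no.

D₁ = 5, D₂ = 24
discriminants differ ⇒ not SL₂(ℤ)-equivalent

no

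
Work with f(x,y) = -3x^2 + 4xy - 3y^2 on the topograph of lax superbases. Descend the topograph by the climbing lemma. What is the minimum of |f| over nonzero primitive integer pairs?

translate: b→2 (≡-4 mod 6), so (3,-4,3)→(3,2,2)
flip: (3,2,2)→(2,-2,3)
translate: b→2 (≡-2 mod 4), so (2,-2,3)→(2,2,3)
reduced (well bottom): (2,2,3) with a≤c, −a<b≤a
well minimum |f| = |-2| = 2 (negative-definite)

2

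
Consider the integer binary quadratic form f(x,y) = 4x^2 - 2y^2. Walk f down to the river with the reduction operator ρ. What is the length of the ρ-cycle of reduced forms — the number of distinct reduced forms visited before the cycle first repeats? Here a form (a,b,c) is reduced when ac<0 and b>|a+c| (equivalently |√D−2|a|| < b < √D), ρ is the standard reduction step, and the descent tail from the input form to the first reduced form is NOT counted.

D = 32, ⌊√D⌋ = 5
descent: ρ → (-2,4,2)  [lands on river]
river: ρ → (2,4,-2)
ρ-cycle length = 2 (tail of 1 descent step not counted)

2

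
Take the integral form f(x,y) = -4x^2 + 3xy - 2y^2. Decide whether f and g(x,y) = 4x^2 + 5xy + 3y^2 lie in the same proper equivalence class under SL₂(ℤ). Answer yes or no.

D₁ = -23, D₂ = -23
f is negative-definite; reduce −f:
−f: flip: (4,-3,2)→(2,3,4)
−f: translate: b→-1 (≡3 mod 4), so (2,3,4)→(2,-1,3)
−f: reduced (well bottom): (2,-1,3) with a≤c, −a<b≤a
flip sign back: reduced form of f is (-2,1,-3)
g: translate: b→-3 (≡5 mod 8), so (4,5,3)→(4,-3,2)
g: flip: (4,-3,2)→(2,3,4)
g: translate: b→-1 (≡3 mod 4), so (2,3,4)→(2,-1,3)
g: reduced (well bottom): (2,-1,3) with a≤c, −a<b≤a
reduced forms (-2, 1, -3) vs (2, -1, 3) ⇒ inequivalent

no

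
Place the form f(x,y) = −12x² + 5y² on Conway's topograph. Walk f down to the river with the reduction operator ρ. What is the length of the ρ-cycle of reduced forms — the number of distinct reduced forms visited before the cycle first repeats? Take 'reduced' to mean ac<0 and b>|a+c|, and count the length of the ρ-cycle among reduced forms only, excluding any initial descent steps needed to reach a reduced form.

D = 240, ⌊√D⌋ = 15
descent: ρ → (5,10,-7)  [lands on river]
river: ρ → (-7,4,8)
river: ρ → (8,12,-3)
river: ρ → (-3,12,8)
river: ρ → (8,4,-7)
river: ρ → (-7,10,5)
ρ-cycle length = 6 (tail of 1 descent step not counted)

6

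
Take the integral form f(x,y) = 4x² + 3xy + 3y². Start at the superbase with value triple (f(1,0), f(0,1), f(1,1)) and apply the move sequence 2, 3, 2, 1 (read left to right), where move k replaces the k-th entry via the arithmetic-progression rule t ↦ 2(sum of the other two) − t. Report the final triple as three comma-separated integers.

start (4,3,10) = (f(1,0),f(0,1),f(1,1))
replace slot 2: 2·(4+10) − 3 = 25 → (4,25,10)
replace slot 3: 2·(4+25) − 10 = 48 → (4,25,48)
replace slot 2: 2·(4+48) − 25 = 79 → (4,79,48)
replace slot 1: 2·(79+48) − 4 = 250 → (250,79,48)

250,79,48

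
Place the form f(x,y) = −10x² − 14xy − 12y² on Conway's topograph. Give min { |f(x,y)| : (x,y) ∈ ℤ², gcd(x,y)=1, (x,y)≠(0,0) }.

translate: b→-6 (≡14 mod 20), so (10,14,12)→(10,-6,8)
flip: (10,-6,8)→(8,6,10)
reduced (well bottom): (8,6,10) with a≤c, −a<b≤a
well minimum |f| = |-8| = 8 (negative-definite)

8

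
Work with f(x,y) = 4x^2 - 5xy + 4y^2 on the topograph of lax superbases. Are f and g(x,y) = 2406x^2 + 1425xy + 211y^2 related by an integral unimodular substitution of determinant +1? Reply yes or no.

D₁ = -39, D₂ = -39
f: translate: b→3 (≡-5 mod 8), so (4,-5,4)→(4,3,3)
f: flip: (4,3,3)→(3,-3,4)
f: translate: b→3 (≡-3 mod 6), so (3,-3,4)→(3,3,4)
f: reduced (well bottom): (3,3,4) with a≤c, −a<b≤a
g: flip: (2406,1425,211)→(211,-1425,2406)
g: translate: b→-159 (≡-1425 mod 422), so (211,-1425,2406)→(211,-159,30)
g: flip: (211,-159,30)→(30,159,211)
g: translate: b→-21 (≡159 mod 60), so (30,159,211)→(30,-21,4)
g: flip: (30,-21,4)→(4,21,30)
g: translate: b→-3 (≡21 mod 8), so (4,21,30)→(4,-3,3)
g: flip: (4,-3,3)→(3,3,4)
g: reduced (well bottom): (3,3,4) with a≤c, −a<b≤a
reduced forms (3, 3, 4) vs (3, 3, 4) ⇒ equivalent

yes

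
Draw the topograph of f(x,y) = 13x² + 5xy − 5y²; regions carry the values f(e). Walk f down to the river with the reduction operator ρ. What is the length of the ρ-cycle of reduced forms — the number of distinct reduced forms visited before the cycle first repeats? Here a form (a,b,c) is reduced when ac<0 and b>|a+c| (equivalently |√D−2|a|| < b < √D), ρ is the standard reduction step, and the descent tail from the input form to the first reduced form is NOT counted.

D = 285, ⌊√D⌋ = 16
descent: ρ → (-5,15,3)  [lands on river]
river: ρ → (3,15,-5)
ρ-cycle length = 2 (tail of 1 descent step not counted)

2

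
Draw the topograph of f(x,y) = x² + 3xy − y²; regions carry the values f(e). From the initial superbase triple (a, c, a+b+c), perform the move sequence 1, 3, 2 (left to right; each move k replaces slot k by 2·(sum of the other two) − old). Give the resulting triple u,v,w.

start (1,-1,3) = (f(1,0),f(0,1),f(1,1))
replace slot 1: 2·((-1)+3) − 1 = 3 → (3,-1,3)
replace slot 3: 2·(3+(-1)) − 3 = 1 → (3,-1,1)
replace slot 2: 2·(3+1) − (-1) = 9 → (3,9,1)

3,9,1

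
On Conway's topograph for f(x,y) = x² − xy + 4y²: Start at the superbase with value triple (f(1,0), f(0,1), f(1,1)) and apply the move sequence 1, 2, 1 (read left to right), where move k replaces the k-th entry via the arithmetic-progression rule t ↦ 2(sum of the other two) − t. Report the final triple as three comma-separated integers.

start (1,4,4) = (f(1,0),f(0,1),f(1,1))
replace slot 1: 2·(4+4) − 1 = 15 → (15,4,4)
replace slot 2: 2·(15+4) − 4 = 34 → (15,34,4)
replace slot 1: 2·(34+4) − 15 = 61 → (61,34,4)

61,34,4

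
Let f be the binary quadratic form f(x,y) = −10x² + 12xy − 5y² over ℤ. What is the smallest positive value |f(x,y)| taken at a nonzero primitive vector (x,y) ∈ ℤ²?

translate: b→8 (≡-12 mod 20), so (10,-12,5)→(10,8,3)
flip: (10,8,3)→(3,-8,10)
translate: b→-2 (≡-8 mod 6), so (3,-8,10)→(3,-2,5)
reduced (well bottom): (3,-2,5) with a≤c, −a<b≤a
well minimum |f| = |-3| = 3 (negative-definite)

3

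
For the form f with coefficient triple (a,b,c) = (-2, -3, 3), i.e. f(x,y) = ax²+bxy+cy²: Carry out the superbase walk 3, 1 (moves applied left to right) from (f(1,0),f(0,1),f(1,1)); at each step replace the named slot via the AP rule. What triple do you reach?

start (-2,3,-2) = (f(1,0),f(0,1),f(1,1))
replace slot 3: 2·((-2)+3) − (-2) = 4 → (-2,3,4)
replace slot 1: 2·(3+4) − (-2) = 16 → (16,3,4)

16,3,4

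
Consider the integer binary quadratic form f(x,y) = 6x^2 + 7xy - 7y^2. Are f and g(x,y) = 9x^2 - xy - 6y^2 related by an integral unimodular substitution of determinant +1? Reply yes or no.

D₁ = 217, D₂ = 217
river cycle of f (length 16): (-7, 7, 6), (6, 5, -8), (-8, 11, 3), (3, 13, -4), (-4, 11, 6), (6, 13, -2), (-2, 11, 12), (12, 13, -1), (-1, 13, 12), (12, 11, -2), … (6 more)
river cycle of g (length 16): (-6, 13, 2), (2, 11, -12), (-12, 13, 1), (1, 13, -12), (-12, 11, 2), (2, 13, -6), (-6, 11, 4), (4, 13, -3), (-3, 11, 8), (8, 5, -6), … (6 more)
cycles differ ⇒ inequivalent

no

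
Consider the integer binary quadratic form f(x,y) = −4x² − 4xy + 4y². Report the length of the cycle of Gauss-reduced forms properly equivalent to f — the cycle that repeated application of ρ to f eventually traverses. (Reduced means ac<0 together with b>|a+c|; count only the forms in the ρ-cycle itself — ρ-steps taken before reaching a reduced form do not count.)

D = 80, ⌊√D⌋ = 8
descent: ρ → (4,4,-4)  [lands on river]
river: ρ → (-4,4,4)
ρ-cycle length = 2 (tail of 1 descent step not counted)

2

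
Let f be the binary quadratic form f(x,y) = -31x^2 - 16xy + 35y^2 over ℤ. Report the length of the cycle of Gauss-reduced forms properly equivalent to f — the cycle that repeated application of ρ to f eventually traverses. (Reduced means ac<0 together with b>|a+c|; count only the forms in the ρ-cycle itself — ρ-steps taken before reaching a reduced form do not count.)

D = 4596, ⌊√D⌋ = 67
descent: ρ → (35,16,-31)  [lands on river]
river: ρ → (-31,46,20)
river: ρ → (20,34,-43)
river: ρ → (-43,52,11)
river: ρ → (11,58,-28)
river: ρ → (-28,54,15)
river: ρ → (15,66,-4)
river: ρ → (-4,62,47)
river: ρ → (47,32,-19)
river: ρ → (-19,44,35)
river: ρ → (35,26,-28)
river: ρ → (-28,30,33)
river: ρ → (33,36,-25)
river: ρ → (-25,64,5)
river: ρ → (5,66,-12)
river: ρ → (-12,54,35)
ρ-cycle length = 16 (tail of 1 descent step not counted)

16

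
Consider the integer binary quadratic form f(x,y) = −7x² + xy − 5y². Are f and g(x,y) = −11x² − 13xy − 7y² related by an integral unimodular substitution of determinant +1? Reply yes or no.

D₁ = -139, D₂ = -139
f is negative-definite; reduce −f:
−f: flip: (7,-1,5)→(5,1,7)
−f: reduced (well bottom): (5,1,7) with a≤c, −a<b≤a
flip sign back: reduced form of f is (-5,-1,-7)
g is negative-definite; reduce −g:
−g: translate: b→-9 (≡13 mod 22), so (11,13,7)→(11,-9,5)
−g: flip: (11,-9,5)→(5,9,11)
−g: translate: b→-1 (≡9 mod 10), so (5,9,11)→(5,-1,7)
−g: reduced (well bottom): (5,-1,7) with a≤c, −a<b≤a
flip sign back: reduced form of g is (-5,1,-7)
reduced forms (-5, -1, -7) vs (-5, 1, -7) ⇒ inequivalent

no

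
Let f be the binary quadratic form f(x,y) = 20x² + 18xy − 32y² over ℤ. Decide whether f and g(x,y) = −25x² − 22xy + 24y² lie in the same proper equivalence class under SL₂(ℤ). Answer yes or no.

D₁ = 2884, D₂ = 2884
river cycle of f (length 36): (-32, 46, 6), (6, 50, -16), (-16, 46, 12), (12, 50, -8), (-8, 46, 24), (24, 50, -4), (-4, 46, 48), (48, 50, -2), (-2, 50, 48), (48, 46, -4), … (26 more)
river cycle of g (length 40): (24, 22, -25), (-25, 28, 21), (21, 14, -32), (-32, 50, 3), (3, 52, -15), (-15, 38, 24), (24, 10, -29), (-29, 48, 5), (5, 52, -9), (-9, 38, 40), … (30 more)
cycles differ ⇒ inequivalent

no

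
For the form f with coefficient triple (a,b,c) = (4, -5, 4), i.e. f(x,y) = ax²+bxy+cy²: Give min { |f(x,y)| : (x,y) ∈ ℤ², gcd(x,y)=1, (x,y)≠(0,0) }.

translate: b→3 (≡-5 mod 8), so (4,-5,4)→(4,3,3)
flip: (4,3,3)→(3,-3,4)
translate: b→3 (≡-3 mod 6), so (3,-3,4)→(3,3,4)
reduced (well bottom): (3,3,4) with a≤c, −a<b≤a
well minimum = a = 3

3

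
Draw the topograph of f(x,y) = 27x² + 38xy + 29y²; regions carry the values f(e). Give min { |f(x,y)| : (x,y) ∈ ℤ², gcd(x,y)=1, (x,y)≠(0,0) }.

translate: b→-16 (≡38 mod 54), so (27,38,29)→(27,-16,18)
flip: (27,-16,18)→(18,16,27)
reduced (well bottom): (18,16,27) with a≤c, −a<b≤a
well minimum = a = 18

18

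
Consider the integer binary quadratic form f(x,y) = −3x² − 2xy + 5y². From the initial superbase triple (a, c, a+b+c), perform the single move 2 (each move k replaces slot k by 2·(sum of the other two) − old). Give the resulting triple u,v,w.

start (-3,5,0) = (f(1,0),f(0,1),f(1,1))
replace slot 2: 2·((-3)+0) − 5 = -11 → (-3,-11,0)

-3,-11,0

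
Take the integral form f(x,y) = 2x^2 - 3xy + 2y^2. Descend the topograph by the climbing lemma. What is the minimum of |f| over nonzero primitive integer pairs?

translate: b→1 (≡-3 mod 4), so (2,-3,2)→(2,1,1)
flip: (2,1,1)→(1,-1,2)
translate: b→1 (≡-1 mod 2), so (1,-1,2)→(1,1,2)
reduced (well bottom): (1,1,2) with a≤c, −a<b≤a
well minimum = a = 1

1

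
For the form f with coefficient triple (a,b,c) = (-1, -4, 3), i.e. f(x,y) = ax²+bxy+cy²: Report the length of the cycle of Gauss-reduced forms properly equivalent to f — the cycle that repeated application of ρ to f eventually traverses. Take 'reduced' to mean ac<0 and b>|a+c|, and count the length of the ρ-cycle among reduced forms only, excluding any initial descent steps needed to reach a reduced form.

D = 28, ⌊√D⌋ = 5
descent: ρ → (3,4,-1)  [lands on river]
river: ρ → (-1,4,3)
river: ρ → (3,2,-2)
river: ρ → (-2,2,3)
ρ-cycle length = 4 (tail of 1 descent step not counted)

4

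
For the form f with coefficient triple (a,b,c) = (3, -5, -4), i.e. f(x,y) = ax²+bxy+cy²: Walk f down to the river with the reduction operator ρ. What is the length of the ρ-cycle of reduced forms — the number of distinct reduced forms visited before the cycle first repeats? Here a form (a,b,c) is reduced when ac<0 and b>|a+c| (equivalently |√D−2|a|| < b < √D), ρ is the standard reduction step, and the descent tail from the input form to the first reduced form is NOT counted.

D = 73, ⌊√D⌋ = 8
descent: ρ → (-4,5,3)  [lands on river]
river: ρ → (3,7,-2)
river: ρ → (-2,5,6)
river: ρ → (6,7,-1)
river: ρ → (-1,7,6)
river: ρ → (6,5,-2)
river: ρ → (-2,7,3)
river: ρ → (3,5,-4)
river: ρ → (-4,3,4)
river: ρ → (4,5,-3)
river: ρ → (-3,7,2)
river: ρ → (2,5,-6)
river: ρ → (-6,7,1)
river: ρ → (1,7,-6)
river: ρ → (-6,5,2)
river: ρ → (2,7,-3)
river: ρ → (-3,5,4)
river: ρ → (4,3,-4)
ρ-cycle length = 18 (tail of 1 descent step not counted)

18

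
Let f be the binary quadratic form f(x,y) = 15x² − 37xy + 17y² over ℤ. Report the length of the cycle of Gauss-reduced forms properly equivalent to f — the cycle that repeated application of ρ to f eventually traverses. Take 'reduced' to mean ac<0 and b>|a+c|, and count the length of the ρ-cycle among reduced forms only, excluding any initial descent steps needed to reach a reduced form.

D = 349, ⌊√D⌋ = 18
descent: ρ → (17,3,-5)
descent: ρ → (-5,17,3)  [lands on river]
river: ρ → (3,13,-15)
river: ρ → (-15,17,1)
river: ρ → (1,17,-15)
river: ρ → (-15,13,3)
river: ρ → (3,17,-5)
river: ρ → (-5,13,9)
river: ρ → (9,5,-9)
river: ρ → (-9,13,5)
river: ρ → (5,17,-3)
river: ρ → (-3,13,15)
river: ρ → (15,17,-1)
river: ρ → (-1,17,15)
river: ρ → (15,13,-3)
river: ρ → (-3,17,5)
river: ρ → (5,13,-9)
river: ρ → (-9,5,9)
river: ρ → (9,13,-5)
ρ-cycle length = 18 (tail of 2 descent steps not counted)

18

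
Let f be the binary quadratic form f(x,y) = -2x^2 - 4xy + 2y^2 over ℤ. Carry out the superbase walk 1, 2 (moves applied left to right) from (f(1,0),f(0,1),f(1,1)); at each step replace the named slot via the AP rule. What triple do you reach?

start (-2,2,-4) = (f(1,0),f(0,1),f(1,1))
replace slot 1: 2·(2+(-4)) − (-2) = -2 → (-2,2,-4)
replace slot 2: 2·((-2)+(-4)) − 2 = -14 → (-2,-14,-4)

-2,-14,-4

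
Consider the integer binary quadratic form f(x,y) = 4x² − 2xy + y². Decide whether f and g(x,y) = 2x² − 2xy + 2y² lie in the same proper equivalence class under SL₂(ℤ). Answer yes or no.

D₁ = -12, D₂ = -12
f: flip: (4,-2,1)→(1,2,4)
f: translate: b→0 (≡2 mod 2), so (1,2,4)→(1,0,3)
f: reduced (well bottom): (1,0,3) with a≤c, −a<b≤a
g: translate: b→2 (≡-2 mod 4), so (2,-2,2)→(2,2,2)
g: reduced (well bottom): (2,2,2) with a≤c, −a<b≤a
reduced forms (1, 0, 3) vs (2, 2, 2) ⇒ inequivalent

no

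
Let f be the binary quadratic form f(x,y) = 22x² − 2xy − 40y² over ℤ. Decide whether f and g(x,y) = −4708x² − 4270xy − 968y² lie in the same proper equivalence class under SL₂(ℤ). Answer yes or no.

D₁ = 3524, D₂ = 3524
river cycle of f (length 46): (22, 42, -20), (-20, 38, 26), (26, 14, -32), (-32, 50, 8), (8, 46, -44), (-44, 42, 10), (10, 58, -4), (-4, 54, 38), (38, 22, -20), (-20, 58, 2), … (36 more)
river cycle of g (length 46): (22, 42, -20), (-20, 38, 26), (26, 14, -32), (-32, 50, 8), (8, 46, -44), (-44, 42, 10), (10, 58, -4), (-4, 54, 38), (38, 22, -20), (-20, 58, 2), … (36 more)
cycles coincide ⇒ equivalent

yes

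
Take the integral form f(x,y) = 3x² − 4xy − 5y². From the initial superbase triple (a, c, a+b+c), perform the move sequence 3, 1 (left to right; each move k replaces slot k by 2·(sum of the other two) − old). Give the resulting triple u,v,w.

start (3,-5,-6) = (f(1,0),f(0,1),f(1,1))
replace slot 3: 2·(3+(-5)) − (-6) = 2 → (3,-5,2)
replace slot 1: 2·((-5)+2) − 3 = -9 → (-9,-5,2)

-9,-5,2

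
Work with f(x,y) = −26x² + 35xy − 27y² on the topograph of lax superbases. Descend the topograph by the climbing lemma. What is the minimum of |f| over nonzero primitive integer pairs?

translate: b→17 (≡-35 mod 52), so (26,-35,27)→(26,17,18)
flip: (26,17,18)→(18,-17,26)
reduced (well bottom): (18,-17,26) with a≤c, −a<b≤a
well minimum |f| = |-18| = 18 (negative-definite)

18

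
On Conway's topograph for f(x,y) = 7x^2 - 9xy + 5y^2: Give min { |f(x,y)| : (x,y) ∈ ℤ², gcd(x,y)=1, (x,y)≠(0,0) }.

translate: b→5 (≡-9 mod 14), so (7,-9,5)→(7,5,3)
flip: (7,5,3)→(3,-5,7)
translate: b→1 (≡-5 mod 6), so (3,-5,7)→(3,1,5)
reduced (well bottom): (3,1,5) with a≤c, −a<b≤a
well minimum = a = 3

3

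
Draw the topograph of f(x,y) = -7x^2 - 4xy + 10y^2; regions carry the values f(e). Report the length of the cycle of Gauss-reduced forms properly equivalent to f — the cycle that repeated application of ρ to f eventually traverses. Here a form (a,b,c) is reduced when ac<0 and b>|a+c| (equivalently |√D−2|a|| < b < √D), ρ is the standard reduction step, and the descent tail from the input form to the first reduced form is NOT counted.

D = 296, ⌊√D⌋ = 17
descent: ρ → (10,4,-7)  [lands on river]
river: ρ → (-7,10,7)
river: ρ → (7,4,-10)
river: ρ → (-10,16,1)
river: ρ → (1,16,-10)
river: ρ → (-10,4,7)
river: ρ → (7,10,-7)
river: ρ → (-7,4,10)
river: ρ → (10,16,-1)
river: ρ → (-1,16,10)
ρ-cycle length = 10 (tail of 1 descent step not counted)

10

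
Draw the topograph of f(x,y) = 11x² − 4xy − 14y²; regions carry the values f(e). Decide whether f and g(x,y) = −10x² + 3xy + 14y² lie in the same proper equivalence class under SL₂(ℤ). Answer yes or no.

D₁ = 632, D₂ = 569
discriminants differ ⇒ not SL₂(ℤ)-equivalent

no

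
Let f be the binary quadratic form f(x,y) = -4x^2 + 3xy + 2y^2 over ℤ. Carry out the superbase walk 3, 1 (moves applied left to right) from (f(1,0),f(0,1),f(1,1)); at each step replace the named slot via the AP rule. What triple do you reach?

start (-4,2,1) = (f(1,0),f(0,1),f(1,1))
replace slot 3: 2·((-4)+2) − 1 = -5 → (-4,2,-5)
replace slot 1: 2·(2+(-5)) − (-4) = -2 → (-2,2,-5)

-2,2,-5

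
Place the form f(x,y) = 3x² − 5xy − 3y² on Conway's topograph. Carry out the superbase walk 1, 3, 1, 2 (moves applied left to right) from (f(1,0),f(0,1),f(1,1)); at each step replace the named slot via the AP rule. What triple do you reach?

start (3,-3,-5) = (f(1,0),f(0,1),f(1,1))
replace slot 1: 2·((-3)+(-5)) − 3 = -19 → (-19,-3,-5)
replace slot 3: 2·((-19)+(-3)) − (-5) = -39 → (-19,-3,-39)
replace slot 1: 2·((-3)+(-39)) − (-19) = -65 → (-65,-3,-39)
replace slot 2: 2·((-65)+(-39)) − (-3) = -205 → (-65,-205,-39)

-65,-205,-39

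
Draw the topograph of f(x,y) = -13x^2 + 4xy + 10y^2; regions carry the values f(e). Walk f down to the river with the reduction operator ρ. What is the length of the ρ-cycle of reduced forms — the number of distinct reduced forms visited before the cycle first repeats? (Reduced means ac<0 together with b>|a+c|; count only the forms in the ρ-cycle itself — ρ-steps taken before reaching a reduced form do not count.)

D = 536, ⌊√D⌋ = 23
river: ρ → (10,16,-7)
river: ρ → (-7,12,14)
river: ρ → (14,16,-5)
river: ρ → (-5,14,17)
river: ρ → (17,20,-2)
river: ρ → (-2,20,17)
river: ρ → (17,14,-5)
river: ρ → (-5,16,14)
river: ρ → (14,12,-7)
river: ρ → (-7,16,10)
river: ρ → (10,4,-13)
river: ρ → (-13,22,1)
river: ρ → (1,22,-13)
river: ρ → (-13,4,10)
ρ-cycle length = 14 (tail of 0 descent steps not counted)

14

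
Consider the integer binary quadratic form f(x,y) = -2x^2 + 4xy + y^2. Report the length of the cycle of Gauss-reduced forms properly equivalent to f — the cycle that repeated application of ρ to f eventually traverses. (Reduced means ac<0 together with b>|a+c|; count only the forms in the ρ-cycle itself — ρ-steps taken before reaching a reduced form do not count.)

D = 24, ⌊√D⌋ = 4
river: ρ → (1,4,-2)
river: ρ → (-2,4,1)
ρ-cycle length = 2 (tail of 0 descent steps not counted)

2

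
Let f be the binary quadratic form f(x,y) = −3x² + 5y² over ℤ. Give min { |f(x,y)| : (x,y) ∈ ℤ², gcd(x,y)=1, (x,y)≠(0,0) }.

descent: ρ → (5,0,-3)
descent: ρ → (-3,6,2)  [lands on river]
river: ρ → (2,6,-3)
closes: descent 2, river 2
min |a| on river = 2

2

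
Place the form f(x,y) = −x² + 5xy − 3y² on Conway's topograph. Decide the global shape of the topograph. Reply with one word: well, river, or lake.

D = b²−4ac = 5² − 4·(-1)·(-3) = 13
D > 0 non-square ⇒ indefinite ⇒ periodic river

river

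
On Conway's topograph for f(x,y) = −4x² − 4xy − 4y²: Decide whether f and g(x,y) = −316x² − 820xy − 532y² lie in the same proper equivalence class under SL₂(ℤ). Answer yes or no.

D₁ = -48, D₂ = -48
f is negative-definite; reduce −f:
−f: reduced (well bottom): (4,4,4) with a≤c, −a<b≤a
flip sign back: reduced form of f is (-4,-4,-4)
g is negative-definite; reduce −g:
−g: translate: b→188 (≡820 mod 632), so (316,820,532)→(316,188,28)
−g: flip: (316,188,28)→(28,-188,316)
−g: translate: b→-20 (≡-188 mod 56), so (28,-188,316)→(28,-20,4)
−g: flip: (28,-20,4)→(4,20,28)
−g: translate: b→4 (≡20 mod 8), so (4,20,28)→(4,4,4)
−g: reduced (well bottom): (4,4,4) with a≤c, −a<b≤a
flip sign back: reduced form of g is (-4,-4,-4)
reduced forms (-4, -4, -4) vs (-4, -4, -4) ⇒ equivalent

yes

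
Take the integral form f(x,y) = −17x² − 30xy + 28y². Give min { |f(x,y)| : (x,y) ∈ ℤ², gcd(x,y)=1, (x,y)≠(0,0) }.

descent: ρ → (28,30,-17)  [lands on river]
river: ρ → (-17,38,20)
river: ρ → (20,42,-13)
river: ρ → (-13,36,29)
river: ρ → (29,22,-20)
river: ρ → (-20,18,31)
river: ρ → (31,44,-7)
river: ρ → (-7,40,43)
river: ρ → (43,46,-4)
river: ρ → (-4,50,19)
river: ρ → (19,26,-28)
river: ρ → (-28,30,17)
river: ρ → (17,38,-20)
river: ρ → (-20,42,13)
river: ρ → (13,36,-29)
river: ρ → (-29,22,20)
river: ρ → (20,18,-31)
river: ρ → (-31,44,7)
river: ρ → (7,40,-43)
river: ρ → (-43,46,4)
river: ρ → (4,50,-19)
river: ρ → (-19,26,28)
closes: descent 1, river 22
min |a| on river = 4

4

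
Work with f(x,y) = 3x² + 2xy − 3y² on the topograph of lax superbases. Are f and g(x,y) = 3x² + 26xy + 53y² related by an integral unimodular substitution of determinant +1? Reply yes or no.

D₁ = 40, D₂ = 40
river cycle of f (length 6): (-3, 4, 2), (2, 4, -3), (-3, 2, 3), (3, 4, -2), (-2, 4, 3), (3, 2, -3)
river cycle of g (length 6): (3, 2, -3), (-3, 4, 2), (2, 4, -3), (-3, 2, 3), (3, 4, -2), (-2, 4, 3)
cycles coincide ⇒ equivalent

yes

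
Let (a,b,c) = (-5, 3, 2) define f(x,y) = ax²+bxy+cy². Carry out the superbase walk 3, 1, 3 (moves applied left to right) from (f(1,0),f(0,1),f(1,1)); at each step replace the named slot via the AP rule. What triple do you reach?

start (-5,2,0) = (f(1,0),f(0,1),f(1,1))
replace slot 3: 2·((-5)+2) − 0 = -6 → (-5,2,-6)
replace slot 1: 2·(2+(-6)) − (-5) = -3 → (-3,2,-6)
replace slot 3: 2·((-3)+2) − (-6) = 4 → (-3,2,4)

-3,2,4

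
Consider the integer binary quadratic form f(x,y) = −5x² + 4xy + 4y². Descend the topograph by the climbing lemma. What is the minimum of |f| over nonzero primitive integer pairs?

river: ρ → (4,4,-5)
river: ρ → (-5,6,3)
river: ρ → (3,6,-5)
river: ρ → (-5,4,4)
closes: descent 0, river 4
min |a| on river = 3

3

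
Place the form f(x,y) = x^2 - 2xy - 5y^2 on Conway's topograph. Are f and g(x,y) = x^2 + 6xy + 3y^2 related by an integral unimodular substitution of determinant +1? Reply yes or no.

D₁ = 24, D₂ = 24
river cycle of f (length 2): (1, 4, -2), (-2, 4, 1)
river cycle of g (length 2): (-2, 4, 1), (1, 4, -2)
cycles coincide ⇒ equivalent

yes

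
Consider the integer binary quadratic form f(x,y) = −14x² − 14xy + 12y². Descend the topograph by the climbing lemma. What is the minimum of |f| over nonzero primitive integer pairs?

descent: ρ → (12,14,-14)  [lands on river]
river: ρ → (-14,14,12)
river: ρ → (12,10,-16)
river: ρ → (-16,22,6)
river: ρ → (6,26,-8)
river: ρ → (-8,22,12)
river: ρ → (12,26,-4)
river: ρ → (-4,22,24)
river: ρ → (24,26,-2)
river: ρ → (-2,26,24)
river: ρ → (24,22,-4)
river: ρ → (-4,26,12)
river: ρ → (12,22,-8)
river: ρ → (-8,26,6)
river: ρ → (6,22,-16)
river: ρ → (-16,10,12)
closes: descent 1, river 16
min |a| on river = 2

2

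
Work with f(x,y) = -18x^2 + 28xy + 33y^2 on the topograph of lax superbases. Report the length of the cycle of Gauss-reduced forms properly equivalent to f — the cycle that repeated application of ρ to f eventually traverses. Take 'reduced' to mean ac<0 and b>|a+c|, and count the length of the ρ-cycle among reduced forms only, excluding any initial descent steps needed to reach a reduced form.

D = 3160, ⌊√D⌋ = 56
river: ρ → (33,38,-13)
river: ρ → (-13,40,30)
river: ρ → (30,20,-23)
river: ρ → (-23,26,27)
river: ρ → (27,28,-22)
river: ρ → (-22,16,33)
river: ρ → (33,50,-5)
river: ρ → (-5,50,33)
river: ρ → (33,16,-22)
river: ρ → (-22,28,27)
river: ρ → (27,26,-23)
river: ρ → (-23,20,30)
river: ρ → (30,40,-13)
river: ρ → (-13,38,33)
river: ρ → (33,28,-18)
river: ρ → (-18,44,17)
river: ρ → (17,24,-38)
river: ρ → (-38,52,3)
river: ρ → (3,56,-2)
river: ρ → (-2,56,3)
river: ρ → (3,52,-38)
river: ρ → (-38,24,17)
river: ρ → (17,44,-18)
river: ρ → (-18,28,33)
ρ-cycle length = 24 (tail of 0 descent steps not counted)

24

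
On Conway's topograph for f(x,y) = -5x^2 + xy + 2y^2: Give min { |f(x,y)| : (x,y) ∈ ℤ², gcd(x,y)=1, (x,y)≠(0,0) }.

descent: ρ → (2,3,-4)  [lands on river]
river: ρ → (-4,5,1)
river: ρ → (1,5,-4)
river: ρ → (-4,3,2)
river: ρ → (2,5,-2)
river: ρ → (-2,3,4)
river: ρ → (4,5,-1)
river: ρ → (-1,5,4)
river: ρ → (4,3,-2)
river: ρ → (-2,5,2)
closes: descent 1, river 10
min |a| on river = 1

1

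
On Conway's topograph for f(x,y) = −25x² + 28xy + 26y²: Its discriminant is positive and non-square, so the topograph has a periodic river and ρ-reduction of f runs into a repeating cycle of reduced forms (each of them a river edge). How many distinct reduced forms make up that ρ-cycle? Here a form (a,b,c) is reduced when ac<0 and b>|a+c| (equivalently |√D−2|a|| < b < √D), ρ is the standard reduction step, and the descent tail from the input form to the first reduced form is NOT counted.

D = 3384, ⌊√D⌋ = 58
river: ρ → (26,24,-27)
river: ρ → (-27,30,23)
river: ρ → (23,16,-34)
river: ρ → (-34,52,5)
river: ρ → (5,58,-1)
river: ρ → (-1,58,5)
river: ρ → (5,52,-34)
river: ρ → (-34,16,23)
river: ρ → (23,30,-27)
river: ρ → (-27,24,26)
river: ρ → (26,28,-25)
river: ρ → (-25,22,29)
river: ρ → (29,36,-18)
river: ρ → (-18,36,29)
river: ρ → (29,22,-25)
river: ρ → (-25,28,26)
ρ-cycle length = 16 (tail of 0 descent steps not counted)

16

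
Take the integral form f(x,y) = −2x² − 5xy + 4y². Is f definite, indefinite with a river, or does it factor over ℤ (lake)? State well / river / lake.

D = b²−4ac = (-5)² − 4·(-2)·4 = 57
D > 0 non-square ⇒ indefinite ⇒ periodic river

river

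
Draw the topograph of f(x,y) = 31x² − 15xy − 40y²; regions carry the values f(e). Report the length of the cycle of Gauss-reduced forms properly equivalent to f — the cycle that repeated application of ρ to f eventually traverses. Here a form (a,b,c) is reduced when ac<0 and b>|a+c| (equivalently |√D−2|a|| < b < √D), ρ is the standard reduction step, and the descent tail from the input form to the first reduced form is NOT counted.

D = 5185, ⌊√D⌋ = 72
descent: ρ → (-40,15,31)  [lands on river]
river: ρ → (31,47,-24)
river: ρ → (-24,49,29)
river: ρ → (29,67,-6)
river: ρ → (-6,65,40)
river: ρ → (40,15,-31)
river: ρ → (-31,47,24)
river: ρ → (24,49,-29)
river: ρ → (-29,67,6)
river: ρ → (6,65,-40)
ρ-cycle length = 10 (tail of 1 descent step not counted)

10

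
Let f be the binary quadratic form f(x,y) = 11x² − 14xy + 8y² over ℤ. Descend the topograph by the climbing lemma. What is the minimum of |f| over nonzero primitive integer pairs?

translate: b→8 (≡-14 mod 22), so (11,-14,8)→(11,8,5)
flip: (11,8,5)→(5,-8,11)
translate: b→2 (≡-8 mod 10), so (5,-8,11)→(5,2,8)
reduced (well bottom): (5,2,8) with a≤c, −a<b≤a
well minimum = a = 5

5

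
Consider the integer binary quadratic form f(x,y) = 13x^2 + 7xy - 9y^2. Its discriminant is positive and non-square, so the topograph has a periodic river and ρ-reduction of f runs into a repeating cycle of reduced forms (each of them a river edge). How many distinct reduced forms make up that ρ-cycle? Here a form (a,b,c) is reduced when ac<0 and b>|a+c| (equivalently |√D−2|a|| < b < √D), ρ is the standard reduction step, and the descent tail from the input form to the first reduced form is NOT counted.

D = 517, ⌊√D⌋ = 22
river: ρ → (-9,11,11)
river: ρ → (11,11,-9)
river: ρ → (-9,7,13)
river: ρ → (13,19,-3)
river: ρ → (-3,17,19)
river: ρ → (19,21,-1)
river: ρ → (-1,21,19)
river: ρ → (19,17,-3)
river: ρ → (-3,19,13)
river: ρ → (13,7,-9)
ρ-cycle length = 10 (tail of 0 descent steps not counted)

10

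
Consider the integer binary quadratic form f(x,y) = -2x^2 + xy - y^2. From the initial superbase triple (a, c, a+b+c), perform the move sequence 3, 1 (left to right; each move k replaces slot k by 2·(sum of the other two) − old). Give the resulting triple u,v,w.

start (-2,-1,-2) = (f(1,0),f(0,1),f(1,1))
replace slot 3: 2·((-2)+(-1)) − (-2) = -4 → (-2,-1,-4)
replace slot 1: 2·((-1)+(-4)) − (-2) = -8 → (-8,-1,-4)

-8,-1,-4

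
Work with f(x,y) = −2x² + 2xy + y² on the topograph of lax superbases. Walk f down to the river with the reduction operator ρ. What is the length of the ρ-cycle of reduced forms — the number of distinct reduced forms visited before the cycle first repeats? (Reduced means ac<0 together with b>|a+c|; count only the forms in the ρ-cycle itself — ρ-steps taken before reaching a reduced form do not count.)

D = 12, ⌊√D⌋ = 3
river: ρ → (1,2,-2)
river: ρ → (-2,2,1)
ρ-cycle length = 2 (tail of 0 descent steps not counted)

2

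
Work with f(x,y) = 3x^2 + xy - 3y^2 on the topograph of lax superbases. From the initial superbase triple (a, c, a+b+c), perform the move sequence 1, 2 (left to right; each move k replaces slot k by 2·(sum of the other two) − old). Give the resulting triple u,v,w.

start (3,-3,1) = (f(1,0),f(0,1),f(1,1))
replace slot 1: 2·((-3)+1) − 3 = -7 → (-7,-3,1)
replace slot 2: 2·((-7)+1) − (-3) = -9 → (-7,-9,1)

-7,-9,1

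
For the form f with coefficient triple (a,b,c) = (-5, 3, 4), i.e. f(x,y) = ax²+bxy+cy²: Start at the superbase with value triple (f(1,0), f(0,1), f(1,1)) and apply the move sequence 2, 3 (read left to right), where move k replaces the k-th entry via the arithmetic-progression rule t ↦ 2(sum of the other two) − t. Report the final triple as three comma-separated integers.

start (-5,4,2) = (f(1,0),f(0,1),f(1,1))
replace slot 2: 2·((-5)+2) − 4 = -10 → (-5,-10,2)
replace slot 3: 2·((-5)+(-10)) − 2 = -32 → (-5,-10,-32)

-5,-10,-32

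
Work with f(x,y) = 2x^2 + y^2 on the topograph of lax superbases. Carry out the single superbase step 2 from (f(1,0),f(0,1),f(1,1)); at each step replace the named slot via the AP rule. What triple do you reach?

start (2,1,3) = (f(1,0),f(0,1),f(1,1))
replace slot 2: 2·(2+3) − 1 = 9 → (2,9,3)

2,9,3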